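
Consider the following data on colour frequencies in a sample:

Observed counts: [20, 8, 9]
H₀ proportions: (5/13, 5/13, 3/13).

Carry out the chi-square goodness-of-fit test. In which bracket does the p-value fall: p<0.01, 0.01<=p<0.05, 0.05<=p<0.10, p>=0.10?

p-value bracket: 0.05<=p<0.10

n = 37; E_i = n·p_i = [14.23, 14.23, 8.54]
χ² = (20−14.23)²/14.23 + (8−14.23)²/14.23 + (9−8.54)²/8.54 = 5.0919
df = 2
p-value (upper-tail) = 0.07840
→ bracket: 0.05<=p<0.10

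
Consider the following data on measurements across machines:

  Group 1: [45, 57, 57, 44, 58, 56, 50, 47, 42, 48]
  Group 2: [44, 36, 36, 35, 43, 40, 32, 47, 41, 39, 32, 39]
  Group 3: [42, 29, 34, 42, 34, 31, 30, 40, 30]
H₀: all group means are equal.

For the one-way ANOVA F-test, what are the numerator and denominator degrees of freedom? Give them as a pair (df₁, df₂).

k = 3 groups, N = 31 total
df = (k−1, N−k) = (3−1, 31−3) = (2, 28)

degrees of freedom = [2, 28]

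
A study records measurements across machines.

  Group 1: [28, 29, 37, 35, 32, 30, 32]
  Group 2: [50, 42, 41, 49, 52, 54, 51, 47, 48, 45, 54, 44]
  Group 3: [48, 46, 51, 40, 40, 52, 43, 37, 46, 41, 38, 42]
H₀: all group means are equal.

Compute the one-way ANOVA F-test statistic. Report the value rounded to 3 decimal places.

Group means [31.86, 48.08, 43.67], grand mean 42.710
SSB = Σnᵢ(x̄ᵢ−x̄)² = 1181.947; SSW = ΣΣ(x−x̄ᵢ)² = 542.440
MSB = 1181.947/2 = 590.9733; MSW = 542.440/28 = 19.3729
F = MSB/MSW = 30.5052
df = (2, 28)

test statistic = 30.505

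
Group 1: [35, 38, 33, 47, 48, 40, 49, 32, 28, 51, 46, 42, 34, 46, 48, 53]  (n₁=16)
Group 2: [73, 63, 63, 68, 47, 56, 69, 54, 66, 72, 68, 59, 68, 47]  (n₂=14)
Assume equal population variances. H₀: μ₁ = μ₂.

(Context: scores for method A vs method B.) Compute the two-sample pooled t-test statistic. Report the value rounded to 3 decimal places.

test statistic = -6.899

x̄₁=41.875, s₁=7.702, n₁=16
x̄₂=62.357, s₂=8.563, n₂=14
s_p² = [15·7.702² + 13·8.563²]/28 = 65.8202
SE = √(s_p²·(1/16+1/14)) = 2.9690
t = (41.875−62.357)/2.9690 = -6.8986
df = 28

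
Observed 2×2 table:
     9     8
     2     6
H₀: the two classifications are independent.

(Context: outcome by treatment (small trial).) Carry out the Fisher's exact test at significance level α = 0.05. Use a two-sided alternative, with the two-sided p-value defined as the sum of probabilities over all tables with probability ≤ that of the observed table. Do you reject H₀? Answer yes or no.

Margins: r₁=17, r₂=8, c₁=11, c₂=14, n=25
p_obs = C(17,9)·C(8,2)/C(25,11); sum pmf over tables with pmf ≤ p_obs
p-value (two-sided) = 0.23368
At α=0.05: p ≥ α → fail to reject H₀

reject H₀: no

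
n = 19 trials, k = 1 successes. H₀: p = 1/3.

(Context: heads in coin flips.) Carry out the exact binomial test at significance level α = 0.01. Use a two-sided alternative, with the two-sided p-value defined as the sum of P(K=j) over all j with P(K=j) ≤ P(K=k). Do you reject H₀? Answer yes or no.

reject H₀: yes

Exact binomial: n=19, k=1, p₀=1/3=0.3333
P(X=j) = C(n,j)·p₀^j·(1−p₀)^(n−j); p = Σ P(X=j) over j with P(X=j) ≤ P(X=1)
p-value (two-sided) = 0.00661
At α=0.01: p < α → reject H₀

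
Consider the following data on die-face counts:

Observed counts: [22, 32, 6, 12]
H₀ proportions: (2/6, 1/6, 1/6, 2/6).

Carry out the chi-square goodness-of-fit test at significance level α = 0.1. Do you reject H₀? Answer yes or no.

reject H₀: yes

n = 72; E_i = n·p_i = [24.00, 12.00, 12.00, 24.00]
χ² = (22−24.00)²/24.00 + (32−12.00)²/12.00 + (6−12.00)²/12.00 + (12−24.00)²/24.00 = 42.5000
df = 3
p-value (upper-tail) = 0.00000
At α=0.1: p < α → reject H₀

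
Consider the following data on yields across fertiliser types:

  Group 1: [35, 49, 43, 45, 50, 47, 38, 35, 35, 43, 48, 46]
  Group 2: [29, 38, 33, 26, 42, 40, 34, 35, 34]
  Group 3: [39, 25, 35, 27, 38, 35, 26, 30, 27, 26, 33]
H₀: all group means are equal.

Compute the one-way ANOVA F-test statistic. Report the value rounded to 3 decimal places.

Group means [42.83, 34.56, 31.00], grand mean 36.438
SSB = Σnᵢ(x̄ᵢ−x̄)² = 847.986; SSW = ΣΣ(x−x̄ᵢ)² = 827.889
MSB = 847.986/2 = 423.9931; MSW = 827.889/29 = 28.5479
F = MSB/MSW = 14.8520
df = (2, 29)

test statistic = 14.852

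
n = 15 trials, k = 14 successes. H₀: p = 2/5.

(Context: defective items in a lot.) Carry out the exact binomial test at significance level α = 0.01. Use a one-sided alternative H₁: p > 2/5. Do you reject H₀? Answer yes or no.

Exact binomial: n=15, k=14, p₀=2/5=0.4000
P(X≥14) from Σ C(n,i)·p₀^i·(1−p₀)^(n−i)
p-value (one-sided, H₁ greater) = 0.00003
At α=0.01: p < α → reject H₀

reject H₀: yes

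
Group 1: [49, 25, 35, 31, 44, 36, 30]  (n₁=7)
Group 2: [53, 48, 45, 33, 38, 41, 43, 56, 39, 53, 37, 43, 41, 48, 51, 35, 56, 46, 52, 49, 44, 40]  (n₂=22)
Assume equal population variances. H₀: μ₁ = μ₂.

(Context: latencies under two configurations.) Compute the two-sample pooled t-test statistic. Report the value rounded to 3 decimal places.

test statistic = -3.025

x̄₁=35.714, s₁=8.321, n₁=7
x̄₂=45.045, s₂=6.722, n₂=22
s_p² = [6·8.321² + 21·6.722²]/27 = 50.5327
SE = √(s_p²·(1/7+1/22)) = 3.0848
t = (35.714−45.045)/3.0848 = -3.0249
df = 27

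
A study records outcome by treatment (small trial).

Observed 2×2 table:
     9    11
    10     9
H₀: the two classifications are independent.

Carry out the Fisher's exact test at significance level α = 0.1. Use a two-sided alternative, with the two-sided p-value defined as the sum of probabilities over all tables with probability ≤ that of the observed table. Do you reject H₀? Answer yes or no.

Margins: r₁=20, r₂=19, c₁=19, c₂=20, n=39
p_obs = C(20,9)·C(19,10)/C(39,19); sum pmf over tables with pmf ≤ p_obs
p-value (two-sided) = 0.75237
At α=0.1: p ≥ α → fail to reject H₀

reject H₀: no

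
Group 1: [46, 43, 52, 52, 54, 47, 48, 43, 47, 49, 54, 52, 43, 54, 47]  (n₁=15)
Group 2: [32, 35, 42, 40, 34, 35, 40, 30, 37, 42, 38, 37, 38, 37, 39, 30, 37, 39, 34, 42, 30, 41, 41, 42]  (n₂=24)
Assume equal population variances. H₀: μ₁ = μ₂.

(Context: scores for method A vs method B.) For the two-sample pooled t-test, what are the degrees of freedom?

df = n₁ + n₂ − 2 = 15 + 24 − 2 = 37

degrees of freedom = 37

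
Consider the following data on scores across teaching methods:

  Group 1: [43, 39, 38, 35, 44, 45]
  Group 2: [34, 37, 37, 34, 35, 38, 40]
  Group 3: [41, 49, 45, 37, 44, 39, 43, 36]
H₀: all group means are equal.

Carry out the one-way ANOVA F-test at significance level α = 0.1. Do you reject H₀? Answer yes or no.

reject H₀: yes

Group means [40.67, 36.43, 41.75], grand mean 39.667
SSB = Σnᵢ(x̄ᵢ−x̄)² = 114.119; SSW = ΣΣ(x−x̄ᵢ)² = 240.548
MSB = 114.119/2 = 57.0595; MSW = 240.548/18 = 13.3638
F = MSB/MSW = 4.2697
df = (2, 18)
p-value (upper-tail) = 0.03037
At α=0.1: p < α → reject H₀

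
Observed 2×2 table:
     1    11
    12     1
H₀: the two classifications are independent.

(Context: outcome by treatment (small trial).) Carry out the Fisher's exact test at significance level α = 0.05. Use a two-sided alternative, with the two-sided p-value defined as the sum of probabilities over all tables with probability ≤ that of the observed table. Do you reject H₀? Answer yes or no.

Margins: r₁=12, r₂=13, c₁=13, c₂=12, n=25
p_obs = C(12,1)·C(13,12)/C(25,13); sum pmf over tables with pmf ≤ p_obs
p-value (two-sided) = 0.00003
At α=0.05: p < α → reject H₀

reject H₀: yes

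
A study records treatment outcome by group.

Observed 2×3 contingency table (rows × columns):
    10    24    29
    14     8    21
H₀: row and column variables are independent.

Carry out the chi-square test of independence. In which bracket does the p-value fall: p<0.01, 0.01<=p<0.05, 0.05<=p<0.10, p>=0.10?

Row totals [63, 43], col totals [24, 32, 50], n=106
χ² = (10−14.26)²/14.26 + (24−19.02)²/19.02 + (29−29.72)²/29.72 + (14−9.74)²/9.74 + (8−12.98)²/12.98 + (21−20.28)²/20.28 = 6.4010
df = 2
p-value (upper-tail) = 0.04074
→ bracket: 0.01<=p<0.05

p-value bracket: 0.01<=p<0.05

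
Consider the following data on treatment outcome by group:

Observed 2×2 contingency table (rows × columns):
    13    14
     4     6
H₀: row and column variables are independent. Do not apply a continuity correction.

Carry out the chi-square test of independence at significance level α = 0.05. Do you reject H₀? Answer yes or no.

Row totals [27, 10], col totals [17, 20], n=37
χ² = (13−12.41)²/12.41 + (14−14.59)²/14.59 + (4−4.59)²/4.59 + (6−5.41)²/5.41 = 0.1951
df = 1
p-value (upper-tail) = 0.65872
At α=0.05: p ≥ α → fail to reject H₀

reject H₀: no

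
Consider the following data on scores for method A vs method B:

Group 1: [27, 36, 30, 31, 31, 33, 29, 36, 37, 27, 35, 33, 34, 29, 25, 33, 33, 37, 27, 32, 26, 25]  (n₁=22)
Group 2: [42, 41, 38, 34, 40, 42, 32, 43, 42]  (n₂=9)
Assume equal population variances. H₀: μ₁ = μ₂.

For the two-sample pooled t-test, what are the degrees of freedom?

degrees of freedom = 29

df = n₁ + n₂ − 2 = 22 + 9 − 2 = 29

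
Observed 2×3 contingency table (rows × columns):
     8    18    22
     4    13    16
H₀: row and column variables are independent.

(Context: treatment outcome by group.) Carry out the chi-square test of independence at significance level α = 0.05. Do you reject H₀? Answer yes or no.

Row totals [48, 33], col totals [12, 31, 38], n=81
χ² = (8−7.11)²/7.11 + (18−18.37)²/18.37 + (22−22.52)²/22.52 + (4−4.89)²/4.89 + (13−12.63)²/12.63 + (16−15.48)²/15.48 = 0.3204
df = 2
p-value (upper-tail) = 0.85199
At α=0.05: p ≥ α → fail to reject H₀

reject H₀: no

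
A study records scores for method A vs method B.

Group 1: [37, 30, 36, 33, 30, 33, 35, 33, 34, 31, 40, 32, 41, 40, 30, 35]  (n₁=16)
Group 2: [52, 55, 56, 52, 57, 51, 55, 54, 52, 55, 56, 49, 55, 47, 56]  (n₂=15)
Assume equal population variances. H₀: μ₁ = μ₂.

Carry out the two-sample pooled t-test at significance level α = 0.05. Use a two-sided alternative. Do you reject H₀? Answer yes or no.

reject H₀: yes

x̄₁=34.375, s₁=3.631, n₁=16
x̄₂=53.467, s₂=2.875, n₂=15
s_p² = [15·3.631² + 14·2.875²]/29 = 10.8098
SE = √(s_p²·(1/16+1/15)) = 1.1816
t = (34.375−53.467)/1.1816 = -16.1570
df = 29
p-value (two-sided) = 0.00000
At α=0.05: p < α → reject H₀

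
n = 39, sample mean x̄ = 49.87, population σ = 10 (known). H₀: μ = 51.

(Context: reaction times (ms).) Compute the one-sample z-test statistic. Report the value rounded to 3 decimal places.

test statistic = -0.706

SE = σ/√n = 10/√39 = 1.6013
z = (x̄−μ₀)/SE = (49.87−51)/1.6013 = -0.7057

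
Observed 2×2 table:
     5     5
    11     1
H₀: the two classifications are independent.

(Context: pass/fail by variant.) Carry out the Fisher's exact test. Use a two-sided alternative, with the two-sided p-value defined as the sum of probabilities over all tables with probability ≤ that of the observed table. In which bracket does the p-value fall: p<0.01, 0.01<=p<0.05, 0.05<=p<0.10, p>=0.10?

p-value bracket: 0.05<=p<0.10

Margins: r₁=10, r₂=12, c₁=16, c₂=6, n=22
p_obs = C(10,5)·C(12,11)/C(22,16); sum pmf over tables with pmf ≤ p_obs
p-value (two-sided) = 0.05573
→ bracket: 0.05<=p<0.10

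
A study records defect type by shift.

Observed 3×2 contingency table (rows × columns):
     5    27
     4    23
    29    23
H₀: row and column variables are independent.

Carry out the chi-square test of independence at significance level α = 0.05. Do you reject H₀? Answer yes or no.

reject H₀: yes

Row totals [32, 27, 52], col totals [38, 73], n=111
χ² = (5−10.95)²/10.95 + (27−21.05)²/21.05 + (4−9.24)²/9.24 + (23−17.76)²/17.76 + (29−17.80)²/17.80 + (23−34.20)²/34.20 = 20.1556
df = 2
p-value (upper-tail) = 0.00004
At α=0.05: p < α → reject H₀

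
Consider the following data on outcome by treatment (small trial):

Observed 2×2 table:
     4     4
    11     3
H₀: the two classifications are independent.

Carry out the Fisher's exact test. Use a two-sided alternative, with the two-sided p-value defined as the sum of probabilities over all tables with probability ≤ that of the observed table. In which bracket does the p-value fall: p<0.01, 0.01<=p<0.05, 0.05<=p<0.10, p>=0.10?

Margins: r₁=8, r₂=14, c₁=15, c₂=7, n=22
p_obs = C(8,4)·C(14,11)/C(22,15); sum pmf over tables with pmf ≤ p_obs
p-value (two-sided) = 0.34262
→ bracket: p>=0.10

p-value bracket: p>=0.10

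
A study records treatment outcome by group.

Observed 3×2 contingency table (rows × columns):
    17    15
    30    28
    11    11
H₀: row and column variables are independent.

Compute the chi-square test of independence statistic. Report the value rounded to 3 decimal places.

test statistic = 0.051

Row totals [32, 58, 22], col totals [58, 54], n=112
χ² = (17−16.57)²/16.57 + (15−15.43)²/15.43 + (30−30.04)²/30.04 + (28−27.96)²/27.96 + (11−11.39)²/11.39 + (11−10.61)²/10.61 = 0.0512
df = 2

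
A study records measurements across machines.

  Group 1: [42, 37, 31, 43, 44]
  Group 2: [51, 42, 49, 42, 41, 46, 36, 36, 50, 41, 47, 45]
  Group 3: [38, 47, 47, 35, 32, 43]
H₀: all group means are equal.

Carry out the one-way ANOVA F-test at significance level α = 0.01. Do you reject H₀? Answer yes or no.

Group means [39.40, 43.83, 40.33], grand mean 41.957
SSB = Σnᵢ(x̄ᵢ−x̄)² = 90.757; SSW = ΣΣ(x−x̄ᵢ)² = 594.200
MSB = 90.757/2 = 45.3783; MSW = 594.200/20 = 29.7100
F = MSB/MSW = 1.5274
df = (2, 20)
p-value (upper-tail) = 0.24138
At α=0.01: p ≥ α → fail to reject H₀

reject H₀: no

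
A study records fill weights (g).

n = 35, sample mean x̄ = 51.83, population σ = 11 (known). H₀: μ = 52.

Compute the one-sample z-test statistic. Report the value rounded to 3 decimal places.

test statistic = -0.091

SE = σ/√n = 11/√35 = 1.8593
z = (x̄−μ₀)/SE = (51.83−52)/1.8593 = -0.0914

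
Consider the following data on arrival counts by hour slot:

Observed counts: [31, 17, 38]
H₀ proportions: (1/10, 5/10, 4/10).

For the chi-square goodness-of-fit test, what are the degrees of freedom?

df = k − 1 = 3 − 1 = 2

degrees of freedom = 2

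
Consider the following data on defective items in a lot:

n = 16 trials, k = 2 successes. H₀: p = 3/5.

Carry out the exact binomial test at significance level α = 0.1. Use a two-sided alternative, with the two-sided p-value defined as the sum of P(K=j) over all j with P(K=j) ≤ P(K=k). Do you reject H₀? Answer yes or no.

Exact binomial: n=16, k=2, p₀=3/5=0.6000
P(X=j) = C(n,j)·p₀^j·(1−p₀)^(n−j); p = Σ P(X=j) over j with P(X=j) ≤ P(X=2)
p-value (two-sided) = 0.00013
At α=0.1: p < α → reject H₀

reject H₀: yes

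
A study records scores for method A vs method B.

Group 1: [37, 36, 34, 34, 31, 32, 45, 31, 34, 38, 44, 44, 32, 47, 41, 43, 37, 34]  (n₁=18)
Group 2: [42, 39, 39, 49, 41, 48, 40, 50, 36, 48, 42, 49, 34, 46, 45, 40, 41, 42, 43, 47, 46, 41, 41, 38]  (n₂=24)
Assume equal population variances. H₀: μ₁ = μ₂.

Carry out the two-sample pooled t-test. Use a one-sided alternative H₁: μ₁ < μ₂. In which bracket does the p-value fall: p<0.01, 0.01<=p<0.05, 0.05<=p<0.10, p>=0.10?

x̄₁=37.444, s₁=5.261, n₁=18
x̄₂=42.792, s₂=4.334, n₂=24
s_p² = [17·5.261² + 23·4.334²]/40 = 22.5601
SE = √(s_p²·(1/18+1/24)) = 1.4810
t = (37.444−42.792)/1.4810 = -3.6106
df = 40
p-value (one-sided, H₁ less) = 0.00042
→ bracket: p<0.01

p-value bracket: p<0.01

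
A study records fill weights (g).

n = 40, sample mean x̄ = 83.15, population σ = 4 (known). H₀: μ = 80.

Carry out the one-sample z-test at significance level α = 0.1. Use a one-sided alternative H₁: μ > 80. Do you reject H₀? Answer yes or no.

SE = σ/√n = 4/√40 = 0.6325
z = (x̄−μ₀)/SE = (83.15−80)/0.6325 = 4.9806
p-value (one-sided, H₁ greater) = 0.00000
At α=0.1: p < α → reject H₀

reject H₀: yes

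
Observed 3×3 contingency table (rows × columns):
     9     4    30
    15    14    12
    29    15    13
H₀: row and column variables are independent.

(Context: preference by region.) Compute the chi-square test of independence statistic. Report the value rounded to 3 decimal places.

test statistic = 27.007

Row totals [43, 41, 57], col totals [53, 33, 55], n=141
χ² = (9−16.16)²/16.16 + (4−10.06)²/10.06 + (30−16.77)²/16.77 + (15−15.41)²/15.41 + (14−9.60)²/9.60 + (12−15.99)²/15.99 + (29−21.43)²/21.43 + (15−13.34)²/13.34 + (13−22.23)²/22.23 = 27.0073
df = 4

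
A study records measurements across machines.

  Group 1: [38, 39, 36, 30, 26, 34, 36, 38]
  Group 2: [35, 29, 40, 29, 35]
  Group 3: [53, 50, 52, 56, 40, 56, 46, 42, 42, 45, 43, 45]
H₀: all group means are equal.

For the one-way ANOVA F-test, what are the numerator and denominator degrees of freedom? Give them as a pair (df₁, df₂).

degrees of freedom = [2, 22]

k = 3 groups, N = 25 total
df = (k−1, N−k) = (3−1, 25−3) = (2, 22)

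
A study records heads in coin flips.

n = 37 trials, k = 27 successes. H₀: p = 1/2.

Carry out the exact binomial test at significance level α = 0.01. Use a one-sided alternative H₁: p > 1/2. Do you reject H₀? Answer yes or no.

reject H₀: yes

Exact binomial: n=37, k=27, p₀=1/2=0.5000
P(X≥27) from Σ C(n,i)·p₀^i·(1−p₀)^(n−i)
p-value (one-sided, H₁ greater) = 0.00382
At α=0.01: p < α → reject H₀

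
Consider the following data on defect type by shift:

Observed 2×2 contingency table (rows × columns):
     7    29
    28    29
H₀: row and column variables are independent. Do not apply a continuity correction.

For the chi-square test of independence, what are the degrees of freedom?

degrees of freedom = 1

df = (r−1)(c−1) = (2−1)·(2−1) = 1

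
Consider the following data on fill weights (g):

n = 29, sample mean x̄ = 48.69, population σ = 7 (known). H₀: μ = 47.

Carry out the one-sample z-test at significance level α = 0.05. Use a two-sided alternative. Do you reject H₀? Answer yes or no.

reject H₀: no

SE = σ/√n = 7/√29 = 1.2999
z = (x̄−μ₀)/SE = (48.69−47)/1.2999 = 1.3001
p-value (two-sided) = 0.19356
At α=0.05: p ≥ α → fail to reject H₀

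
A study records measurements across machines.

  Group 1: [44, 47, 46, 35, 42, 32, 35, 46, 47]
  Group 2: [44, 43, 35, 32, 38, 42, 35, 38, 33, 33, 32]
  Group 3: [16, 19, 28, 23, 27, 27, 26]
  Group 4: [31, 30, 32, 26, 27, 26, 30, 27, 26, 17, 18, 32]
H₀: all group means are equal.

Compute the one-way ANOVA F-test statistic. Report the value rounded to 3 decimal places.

test statistic = 24.805

Group means [41.56, 36.82, 23.71, 26.83], grand mean 32.487
SSB = Σnᵢ(x̄ᵢ−x̄)² = 1868.790; SSW = ΣΣ(x−x̄ᵢ)² = 878.954
MSB = 1868.790/3 = 622.9299; MSW = 878.954/35 = 25.1130
F = MSB/MSW = 24.8051
df = (3, 35)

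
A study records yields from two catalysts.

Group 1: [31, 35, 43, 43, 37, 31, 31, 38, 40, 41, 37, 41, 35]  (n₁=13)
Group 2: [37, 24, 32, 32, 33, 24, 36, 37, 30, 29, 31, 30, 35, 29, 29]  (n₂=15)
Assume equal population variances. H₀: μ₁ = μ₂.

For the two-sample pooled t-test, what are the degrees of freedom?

degrees of freedom = 26

df = n₁ + n₂ − 2 = 13 + 15 − 2 = 26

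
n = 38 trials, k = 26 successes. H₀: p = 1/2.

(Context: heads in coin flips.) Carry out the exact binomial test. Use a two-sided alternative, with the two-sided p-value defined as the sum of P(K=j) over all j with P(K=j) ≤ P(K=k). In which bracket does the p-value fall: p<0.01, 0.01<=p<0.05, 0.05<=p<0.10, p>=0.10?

Exact binomial: n=38, k=26, p₀=1/2=0.5000
P(X=j) = C(n,j)·p₀^j·(1−p₀)^(n−j); p = Σ P(X=j) over j with P(X=j) ≤ P(X=26)
p-value (two-sided) = 0.03355
→ bracket: 0.01<=p<0.05

p-value bracket: 0.01<=p<0.05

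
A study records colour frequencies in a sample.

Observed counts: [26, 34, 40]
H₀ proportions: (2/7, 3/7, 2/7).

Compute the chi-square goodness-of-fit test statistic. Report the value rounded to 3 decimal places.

test statistic = 6.633

n = 100; E_i = n·p_i = [28.57, 42.86, 28.57]
χ² = (26−28.57)²/28.57 + (34−42.86)²/42.86 + (40−28.57)²/28.57 = 6.6333
df = 2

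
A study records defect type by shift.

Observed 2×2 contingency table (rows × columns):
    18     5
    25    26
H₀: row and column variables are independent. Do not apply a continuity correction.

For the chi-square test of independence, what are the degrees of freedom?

degrees of freedom = 1

df = (r−1)(c−1) = (2−1)·(2−1) = 1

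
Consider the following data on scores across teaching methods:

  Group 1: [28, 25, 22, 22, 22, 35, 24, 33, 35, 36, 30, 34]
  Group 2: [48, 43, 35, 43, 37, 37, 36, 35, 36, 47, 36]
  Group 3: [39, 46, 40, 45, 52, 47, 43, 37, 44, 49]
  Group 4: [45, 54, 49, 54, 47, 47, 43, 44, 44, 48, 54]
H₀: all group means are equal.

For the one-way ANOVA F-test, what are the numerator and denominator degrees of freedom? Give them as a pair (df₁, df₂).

degrees of freedom = [3, 40]

k = 4 groups, N = 44 total
df = (k−1, N−k) = (4−1, 44−4) = (3, 40)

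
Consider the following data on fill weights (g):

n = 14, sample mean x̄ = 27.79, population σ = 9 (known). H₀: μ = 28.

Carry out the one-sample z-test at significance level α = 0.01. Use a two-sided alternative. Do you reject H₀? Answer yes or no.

SE = σ/√n = 9/√14 = 2.4054
z = (x̄−μ₀)/SE = (27.79−28)/2.4054 = -0.0873
p-value (two-sided) = 0.93043
At α=0.01: p ≥ α → fail to reject H₀

reject H₀: no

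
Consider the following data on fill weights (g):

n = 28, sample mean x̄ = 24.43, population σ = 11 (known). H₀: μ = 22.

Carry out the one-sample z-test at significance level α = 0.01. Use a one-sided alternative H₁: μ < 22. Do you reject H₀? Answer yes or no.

reject H₀: no

SE = σ/√n = 11/√28 = 2.0788
z = (x̄−μ₀)/SE = (24.43−22)/2.0788 = 1.1689
p-value (one-sided, H₁ less) = 0.87879
At α=0.01: p ≥ α → fail to reject H₀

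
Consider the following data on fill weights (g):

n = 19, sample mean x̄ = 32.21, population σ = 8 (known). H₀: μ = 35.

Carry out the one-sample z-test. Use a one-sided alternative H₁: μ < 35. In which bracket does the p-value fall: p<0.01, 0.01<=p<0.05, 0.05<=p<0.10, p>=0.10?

p-value bracket: 0.05<=p<0.10

SE = σ/√n = 8/√19 = 1.8353
z = (x̄−μ₀)/SE = (32.21−35)/1.8353 = -1.5202
p-value (one-sided, H₁ less) = 0.06423
→ bracket: 0.05<=p<0.10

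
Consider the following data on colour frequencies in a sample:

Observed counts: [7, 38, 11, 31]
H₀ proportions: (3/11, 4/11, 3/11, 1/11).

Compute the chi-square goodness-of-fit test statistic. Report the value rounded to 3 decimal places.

n = 87; E_i = n·p_i = [23.73, 31.64, 23.73, 7.91]
χ² = (7−23.73)²/23.73 + (38−31.64)²/31.64 + (11−23.73)²/23.73 + (31−7.91)²/7.91 = 87.3142
df = 3

test statistic = 87.314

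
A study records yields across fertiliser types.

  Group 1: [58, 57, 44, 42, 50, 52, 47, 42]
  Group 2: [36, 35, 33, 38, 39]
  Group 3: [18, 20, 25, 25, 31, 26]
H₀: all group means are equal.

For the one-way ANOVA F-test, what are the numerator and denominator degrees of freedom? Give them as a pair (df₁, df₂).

k = 3 groups, N = 19 total
df = (k−1, N−k) = (3−1, 19−3) = (2, 16)

degrees of freedom = [2, 16]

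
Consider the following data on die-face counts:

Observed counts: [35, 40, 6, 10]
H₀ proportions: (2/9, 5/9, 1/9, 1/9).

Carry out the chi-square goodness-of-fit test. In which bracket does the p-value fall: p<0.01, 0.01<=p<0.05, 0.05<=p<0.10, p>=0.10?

n = 91; E_i = n·p_i = [20.22, 50.56, 10.11, 10.11]
χ² = (35−20.22)²/20.22 + (40−50.56)²/50.56 + (6−10.11)²/10.11 + (10−10.11)²/10.11 = 14.6758
df = 3
p-value (upper-tail) = 0.00212
→ bracket: p<0.01

p-value bracket: p<0.01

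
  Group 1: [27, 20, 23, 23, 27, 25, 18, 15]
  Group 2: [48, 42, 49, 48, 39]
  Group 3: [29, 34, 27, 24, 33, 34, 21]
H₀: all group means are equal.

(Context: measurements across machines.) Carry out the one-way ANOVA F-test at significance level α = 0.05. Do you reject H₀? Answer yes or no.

reject H₀: yes

Group means [22.25, 45.20, 28.86], grand mean 30.300
SSB = Σnᵢ(x̄ᵢ−x̄)² = 1643.043; SSW = ΣΣ(x−x̄ᵢ)² = 367.157
MSB = 1643.043/2 = 821.5214; MSW = 367.157/17 = 21.5975
F = MSB/MSW = 38.0378
df = (2, 17)
p-value (upper-tail) = 0.00000
At α=0.05: p < α → reject H₀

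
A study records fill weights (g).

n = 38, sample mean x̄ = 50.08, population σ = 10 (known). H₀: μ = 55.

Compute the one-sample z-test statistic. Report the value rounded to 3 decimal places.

test statistic = -3.033

SE = σ/√n = 10/√38 = 1.6222
z = (x̄−μ₀)/SE = (50.08−55)/1.6222 = -3.0329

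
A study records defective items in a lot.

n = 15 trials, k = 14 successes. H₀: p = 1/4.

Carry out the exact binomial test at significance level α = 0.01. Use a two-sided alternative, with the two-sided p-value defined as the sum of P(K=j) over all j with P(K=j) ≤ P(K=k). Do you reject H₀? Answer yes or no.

Exact binomial: n=15, k=14, p₀=1/4=0.2500
P(X=j) = C(n,j)·p₀^j·(1−p₀)^(n−j); p = Σ P(X=j) over j with P(X=j) ≤ P(X=14)
p-value (two-sided) = 0.00000
At α=0.01: p < α → reject H₀

reject H₀: yes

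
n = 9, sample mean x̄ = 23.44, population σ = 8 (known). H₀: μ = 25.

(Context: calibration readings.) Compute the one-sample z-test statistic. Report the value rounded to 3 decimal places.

SE = σ/√n = 8/√9 = 2.6667
z = (x̄−μ₀)/SE = (23.44−25)/2.6667 = -0.5850

test statistic = -0.585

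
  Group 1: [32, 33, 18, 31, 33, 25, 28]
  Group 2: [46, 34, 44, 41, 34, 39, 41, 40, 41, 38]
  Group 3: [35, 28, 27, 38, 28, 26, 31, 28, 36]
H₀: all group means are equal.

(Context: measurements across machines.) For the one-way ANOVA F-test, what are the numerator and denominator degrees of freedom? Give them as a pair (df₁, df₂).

k = 3 groups, N = 26 total
df = (k−1, N−k) = (3−1, 26−3) = (2, 23)

degrees of freedom = [2, 23]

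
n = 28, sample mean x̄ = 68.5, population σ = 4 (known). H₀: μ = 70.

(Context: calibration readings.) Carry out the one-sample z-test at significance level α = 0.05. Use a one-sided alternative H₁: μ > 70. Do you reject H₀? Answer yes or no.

SE = σ/√n = 4/√28 = 0.7559
z = (x̄−μ₀)/SE = (68.5−70)/0.7559 = -1.9843
p-value (one-sided, H₁ greater) = 0.97639
At α=0.05: p ≥ α → fail to reject H₀

reject H₀: no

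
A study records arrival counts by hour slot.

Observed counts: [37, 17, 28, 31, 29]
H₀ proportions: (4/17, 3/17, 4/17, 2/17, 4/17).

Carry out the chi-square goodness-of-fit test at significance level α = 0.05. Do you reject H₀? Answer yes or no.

n = 142; E_i = n·p_i = [33.41, 25.06, 33.41, 16.71, 33.41]
χ² = (37−33.41)²/33.41 + (17−25.06)²/25.06 + (28−33.41)²/33.41 + (31−16.71)²/16.71 + (29−33.41)²/33.41 = 16.6667
df = 4
p-value (upper-tail) = 0.00224
At α=0.05: p < α → reject H₀

reject H₀: yes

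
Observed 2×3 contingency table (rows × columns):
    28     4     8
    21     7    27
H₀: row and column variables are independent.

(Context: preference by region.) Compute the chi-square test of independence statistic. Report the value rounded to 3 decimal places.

test statistic = 10.014

Row totals [40, 55], col totals [49, 11, 35], n=95
χ² = (28−20.63)²/20.63 + (4−4.63)²/4.63 + (8−14.74)²/14.74 + (21−28.37)²/28.37 + (7−6.37)²/6.37 + (27−20.26)²/20.26 = 10.0137
df = 2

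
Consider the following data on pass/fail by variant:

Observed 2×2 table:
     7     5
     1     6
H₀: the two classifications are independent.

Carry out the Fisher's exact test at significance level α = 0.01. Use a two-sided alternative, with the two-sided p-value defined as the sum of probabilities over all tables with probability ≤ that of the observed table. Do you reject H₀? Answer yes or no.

Margins: r₁=12, r₂=7, c₁=8, c₂=11, n=19
p_obs = C(12,7)·C(7,1)/C(19,8); sum pmf over tables with pmf ≤ p_obs
p-value (two-sided) = 0.14730
At α=0.01: p ≥ α → fail to reject H₀

reject H₀: no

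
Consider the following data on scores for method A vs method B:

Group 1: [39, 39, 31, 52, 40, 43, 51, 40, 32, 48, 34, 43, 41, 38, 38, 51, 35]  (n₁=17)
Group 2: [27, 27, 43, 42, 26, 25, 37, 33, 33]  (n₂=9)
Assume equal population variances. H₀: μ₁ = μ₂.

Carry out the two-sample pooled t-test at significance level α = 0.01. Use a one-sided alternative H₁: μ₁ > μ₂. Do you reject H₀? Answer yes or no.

x̄₁=40.882, s₁=6.480, n₁=17
x̄₂=32.556, s₂=6.894, n₂=9
s_p² = [16·6.480² + 8·6.894²]/24 = 43.8328
SE = √(s_p²·(1/17+1/9)) = 2.7292
t = (40.882−32.556)/2.7292 = 3.0510
df = 24
p-value (one-sided, H₁ greater) = 0.00275
At α=0.01: p < α → reject H₀

reject H₀: yes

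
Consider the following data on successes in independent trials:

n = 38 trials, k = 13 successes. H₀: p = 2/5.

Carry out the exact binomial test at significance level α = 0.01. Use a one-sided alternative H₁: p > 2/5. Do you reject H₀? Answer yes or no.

reject H₀: no

Exact binomial: n=38, k=13, p₀=2/5=0.4000
P(X≥13) from Σ C(n,i)·p₀^i·(1−p₀)^(n−i)
p-value (one-sided, H₁ greater) = 0.81363
At α=0.01: p ≥ α → fail to reject H₀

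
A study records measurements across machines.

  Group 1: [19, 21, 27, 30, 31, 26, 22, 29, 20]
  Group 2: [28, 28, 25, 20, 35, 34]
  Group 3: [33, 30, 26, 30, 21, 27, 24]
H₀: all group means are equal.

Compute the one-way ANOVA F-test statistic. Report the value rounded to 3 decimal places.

Group means [25.00, 28.33, 27.29], grand mean 26.636
SSB = Σnᵢ(x̄ᵢ−x̄)² = 44.329; SSW = ΣΣ(x−x̄ᵢ)² = 424.762
MSB = 44.329/2 = 22.1645; MSW = 424.762/19 = 22.3559
F = MSB/MSW = 0.9914
df = (2, 19)

test statistic = 0.991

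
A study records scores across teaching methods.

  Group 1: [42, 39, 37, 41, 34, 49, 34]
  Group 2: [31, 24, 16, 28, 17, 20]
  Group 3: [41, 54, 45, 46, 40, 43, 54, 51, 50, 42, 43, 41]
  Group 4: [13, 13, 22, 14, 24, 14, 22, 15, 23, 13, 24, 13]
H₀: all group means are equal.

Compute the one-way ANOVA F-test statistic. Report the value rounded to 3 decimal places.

test statistic = 69.523

Group means [39.43, 22.67, 45.83, 17.50], grand mean 31.676
SSB = Σnᵢ(x̄ᵢ−x̄)² = 5724.394; SSW = ΣΣ(x−x̄ᵢ)² = 905.714
MSB = 5724.394/3 = 1908.1313; MSW = 905.714/33 = 27.4459
F = MSB/MSW = 69.5234
df = (3, 33)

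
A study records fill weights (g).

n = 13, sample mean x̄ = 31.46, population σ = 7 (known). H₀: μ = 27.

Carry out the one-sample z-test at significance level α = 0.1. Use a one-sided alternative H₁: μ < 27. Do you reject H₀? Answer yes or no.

SE = σ/√n = 7/√13 = 1.9415
z = (x̄−μ₀)/SE = (31.46−27)/1.9415 = 2.2973
p-value (one-sided, H₁ less) = 0.98920
At α=0.1: p ≥ α → fail to reject H₀

reject H₀: no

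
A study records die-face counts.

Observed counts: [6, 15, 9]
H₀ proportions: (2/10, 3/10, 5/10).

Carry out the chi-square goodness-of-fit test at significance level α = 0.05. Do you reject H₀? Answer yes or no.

n = 30; E_i = n·p_i = [6.00, 9.00, 15.00]
χ² = (6−6.00)²/6.00 + (15−9.00)²/9.00 + (9−15.00)²/15.00 = 6.4000
df = 2
p-value (upper-tail) = 0.04076
At α=0.05: p < α → reject H₀

reject H₀: yes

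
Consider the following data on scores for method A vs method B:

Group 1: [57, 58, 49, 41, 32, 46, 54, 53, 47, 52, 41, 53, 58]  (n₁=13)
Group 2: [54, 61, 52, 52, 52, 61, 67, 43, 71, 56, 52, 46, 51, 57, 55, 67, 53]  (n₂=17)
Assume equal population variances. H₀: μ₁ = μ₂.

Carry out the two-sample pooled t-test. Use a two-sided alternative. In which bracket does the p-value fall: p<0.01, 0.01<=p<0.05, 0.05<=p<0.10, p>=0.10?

x̄₁=49.308, s₁=7.750, n₁=13
x̄₂=55.882, s₂=7.457, n₂=17
s_p² = [12·7.750² + 16·7.457²]/28 = 57.5191
SE = √(s_p²·(1/13+1/17)) = 2.7943
t = (49.308−55.882)/2.7943 = -2.3529
df = 28
p-value (two-sided) = 0.02588
→ bracket: 0.01<=p<0.05

p-value bracket: 0.01<=p<0.05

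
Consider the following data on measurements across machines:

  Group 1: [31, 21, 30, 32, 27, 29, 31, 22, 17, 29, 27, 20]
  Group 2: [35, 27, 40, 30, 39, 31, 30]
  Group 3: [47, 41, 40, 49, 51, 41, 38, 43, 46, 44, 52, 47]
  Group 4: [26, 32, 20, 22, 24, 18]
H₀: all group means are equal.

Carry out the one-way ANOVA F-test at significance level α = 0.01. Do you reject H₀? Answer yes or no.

Group means [26.33, 33.14, 44.92, 23.67], grand mean 33.216
SSB = Σnᵢ(x̄ᵢ−x̄)² = 2758.496; SSW = ΣΣ(x−x̄ᵢ)² = 769.774
MSB = 2758.496/3 = 919.4988; MSW = 769.774/33 = 23.3265
F = MSB/MSW = 39.4187
df = (3, 33)
p-value (upper-tail) = 0.00000
At α=0.01: p < α → reject H₀

reject H₀: yes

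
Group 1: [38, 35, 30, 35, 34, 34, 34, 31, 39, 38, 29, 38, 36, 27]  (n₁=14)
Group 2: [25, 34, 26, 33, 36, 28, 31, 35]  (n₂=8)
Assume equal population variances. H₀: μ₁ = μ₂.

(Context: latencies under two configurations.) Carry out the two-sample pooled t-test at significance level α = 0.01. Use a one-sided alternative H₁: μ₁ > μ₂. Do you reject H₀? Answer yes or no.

x̄₁=34.143, s₁=3.697, n₁=14
x̄₂=31.000, s₂=4.209, n₂=8
s_p² = [13·3.697² + 7·4.209²]/20 = 15.0857
SE = √(s_p²·(1/14+1/8)) = 1.7214
t = (34.143−31.000)/1.7214 = 1.8257
df = 20
p-value (one-sided, H₁ greater) = 0.04143
At α=0.01: p ≥ α → fail to reject H₀

reject H₀: no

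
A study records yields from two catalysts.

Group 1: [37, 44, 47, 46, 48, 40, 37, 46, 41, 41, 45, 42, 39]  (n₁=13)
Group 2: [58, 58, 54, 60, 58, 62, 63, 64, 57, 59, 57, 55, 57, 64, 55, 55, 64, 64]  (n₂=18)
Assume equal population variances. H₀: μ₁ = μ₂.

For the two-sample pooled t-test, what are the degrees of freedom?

df = n₁ + n₂ − 2 = 13 + 18 − 2 = 29

degrees of freedom = 29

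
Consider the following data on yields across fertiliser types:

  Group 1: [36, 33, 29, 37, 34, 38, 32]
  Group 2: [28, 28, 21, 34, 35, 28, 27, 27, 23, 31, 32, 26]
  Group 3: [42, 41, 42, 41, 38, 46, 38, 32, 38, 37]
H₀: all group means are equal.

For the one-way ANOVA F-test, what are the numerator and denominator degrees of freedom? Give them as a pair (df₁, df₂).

k = 3 groups, N = 29 total
df = (k−1, N−k) = (3−1, 29−3) = (2, 26)

degrees of freedom = [2, 26]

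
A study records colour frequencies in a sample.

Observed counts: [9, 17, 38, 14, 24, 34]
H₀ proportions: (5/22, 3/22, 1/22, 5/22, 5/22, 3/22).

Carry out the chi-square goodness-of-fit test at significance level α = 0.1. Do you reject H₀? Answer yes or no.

n = 136; E_i = n·p_i = [30.91, 18.55, 6.18, 30.91, 30.91, 18.55]
χ² = (9−30.91)²/30.91 + (17−18.55)²/18.55 + (38−6.18)²/6.18 + (14−30.91)²/30.91 + (24−30.91)²/30.91 + (34−18.55)²/18.55 = 203.1020
df = 5
p-value (upper-tail) = 0.00000
At α=0.1: p < α → reject H₀

reject H₀: yes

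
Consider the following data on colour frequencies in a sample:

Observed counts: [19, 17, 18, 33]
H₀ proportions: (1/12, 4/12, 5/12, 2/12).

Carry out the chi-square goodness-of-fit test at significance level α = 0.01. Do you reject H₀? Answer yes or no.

reject H₀: yes

n = 87; E_i = n·p_i = [7.25, 29.00, 36.25, 14.50]
χ² = (19−7.25)²/7.25 + (17−29.00)²/29.00 + (18−36.25)²/36.25 + (33−14.50)²/14.50 = 56.8000
df = 3
p-value (upper-tail) = 0.00000
At α=0.01: p < α → reject H₀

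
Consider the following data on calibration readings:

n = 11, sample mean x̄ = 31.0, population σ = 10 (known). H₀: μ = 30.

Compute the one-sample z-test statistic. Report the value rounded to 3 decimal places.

test statistic = 0.332

SE = σ/√n = 10/√11 = 3.0151
z = (x̄−μ₀)/SE = (31.0−30)/3.0151 = 0.3317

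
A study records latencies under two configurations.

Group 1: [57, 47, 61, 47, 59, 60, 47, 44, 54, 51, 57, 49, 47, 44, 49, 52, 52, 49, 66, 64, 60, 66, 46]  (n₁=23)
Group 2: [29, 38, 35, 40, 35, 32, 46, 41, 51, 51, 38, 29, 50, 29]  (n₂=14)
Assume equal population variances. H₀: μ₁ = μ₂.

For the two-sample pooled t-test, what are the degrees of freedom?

degrees of freedom = 35

df = n₁ + n₂ − 2 = 23 + 14 − 2 = 35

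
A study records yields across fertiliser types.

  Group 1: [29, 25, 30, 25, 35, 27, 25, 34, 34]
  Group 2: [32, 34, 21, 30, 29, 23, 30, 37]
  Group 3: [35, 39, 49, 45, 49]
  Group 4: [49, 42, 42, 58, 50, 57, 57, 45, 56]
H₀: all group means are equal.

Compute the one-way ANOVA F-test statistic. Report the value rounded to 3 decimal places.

Group means [29.33, 29.50, 43.40, 50.67], grand mean 37.839
SSB = Σnᵢ(x̄ᵢ−x̄)² = 2842.994; SSW = ΣΣ(x−x̄ᵢ)² = 839.200
MSB = 2842.994/3 = 947.6645; MSW = 839.200/27 = 31.0815
F = MSB/MSW = 30.4897
df = (3, 27)

test statistic = 30.490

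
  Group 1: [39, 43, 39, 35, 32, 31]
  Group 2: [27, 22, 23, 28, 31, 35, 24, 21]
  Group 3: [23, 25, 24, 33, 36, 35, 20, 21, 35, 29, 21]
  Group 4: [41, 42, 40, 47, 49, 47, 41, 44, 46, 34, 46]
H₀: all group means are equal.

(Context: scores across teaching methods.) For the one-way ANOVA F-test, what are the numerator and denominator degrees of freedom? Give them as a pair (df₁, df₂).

degrees of freedom = [3, 32]

k = 4 groups, N = 36 total
df = (k−1, N−k) = (4−1, 36−4) = (3, 32)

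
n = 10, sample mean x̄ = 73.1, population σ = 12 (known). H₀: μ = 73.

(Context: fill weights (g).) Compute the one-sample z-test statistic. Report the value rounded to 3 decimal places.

SE = σ/√n = 12/√10 = 3.7947
z = (x̄−μ₀)/SE = (73.1−73)/3.7947 = 0.0264

test statistic = 0.026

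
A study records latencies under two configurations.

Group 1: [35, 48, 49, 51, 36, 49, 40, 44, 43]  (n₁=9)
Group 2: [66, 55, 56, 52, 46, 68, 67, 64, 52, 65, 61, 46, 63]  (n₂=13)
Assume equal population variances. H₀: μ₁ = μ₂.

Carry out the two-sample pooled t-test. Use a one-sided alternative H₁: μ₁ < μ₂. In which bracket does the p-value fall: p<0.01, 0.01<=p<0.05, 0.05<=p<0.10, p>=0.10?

x̄₁=43.889, s₁=5.883, n₁=9
x̄₂=58.538, s₂=7.817, n₂=13
s_p² = [8·5.883² + 12·7.817²]/20 = 50.5060
SE = √(s_p²·(1/9+1/13)) = 3.0817
t = (43.889−58.538)/3.0817 = -4.7537
df = 20
p-value (one-sided, H₁ less) = 0.00006
→ bracket: p<0.01

p-value bracket: p<0.01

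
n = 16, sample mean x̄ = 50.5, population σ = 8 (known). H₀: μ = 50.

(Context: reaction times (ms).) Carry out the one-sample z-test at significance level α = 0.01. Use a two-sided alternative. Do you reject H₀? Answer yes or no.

reject H₀: no

SE = σ/√n = 8/√16 = 2.0000
z = (x̄−μ₀)/SE = (50.5−50)/2.0000 = 0.2500
p-value (two-sided) = 0.80259
At α=0.01: p ≥ α → fail to reject H₀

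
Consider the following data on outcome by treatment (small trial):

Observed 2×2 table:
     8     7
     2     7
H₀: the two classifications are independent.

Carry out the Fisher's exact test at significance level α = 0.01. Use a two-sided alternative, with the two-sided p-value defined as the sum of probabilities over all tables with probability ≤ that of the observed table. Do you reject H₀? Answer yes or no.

reject H₀: no

Margins: r₁=15, r₂=9, c₁=10, c₂=14, n=24
p_obs = C(15,8)·C(9,2)/C(24,10); sum pmf over tables with pmf ≤ p_obs
p-value (two-sided) = 0.20992
At α=0.01: p ≥ α → fail to reject H₀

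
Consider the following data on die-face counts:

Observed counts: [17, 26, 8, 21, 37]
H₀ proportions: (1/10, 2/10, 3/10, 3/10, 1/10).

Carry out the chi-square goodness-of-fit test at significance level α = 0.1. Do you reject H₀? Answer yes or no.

n = 109; E_i = n·p_i = [10.90, 21.80, 32.70, 32.70, 10.90]
χ² = (17−10.90)²/10.90 + (26−21.80)²/21.80 + (8−32.70)²/32.70 + (21−32.70)²/32.70 + (37−10.90)²/10.90 = 89.5627
df = 4
p-value (upper-tail) = 0.00000
At α=0.1: p < α → reject H₀

reject H₀: yes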